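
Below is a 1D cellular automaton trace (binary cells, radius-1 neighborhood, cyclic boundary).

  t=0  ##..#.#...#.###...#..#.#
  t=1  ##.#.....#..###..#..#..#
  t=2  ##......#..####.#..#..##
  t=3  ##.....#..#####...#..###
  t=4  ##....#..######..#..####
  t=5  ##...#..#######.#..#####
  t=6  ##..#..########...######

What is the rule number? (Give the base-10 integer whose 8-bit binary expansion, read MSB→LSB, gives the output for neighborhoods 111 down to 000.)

202

  ###|#  b7=1 t=0,i=0
  ##.|#  b6=1 t=0,i=1
  #.#|.  b5=0 t=0,i=5
  #..|.  b4=0 t=0,i=2
  .##|#  b3=1 t=0,i=12
  .#.|.  b2=0 t=0,i=4
  ..#|#  b1=1 t=0,i=3
  ...|.  b0=0 t=0,i=8
  bits 11001010 = 202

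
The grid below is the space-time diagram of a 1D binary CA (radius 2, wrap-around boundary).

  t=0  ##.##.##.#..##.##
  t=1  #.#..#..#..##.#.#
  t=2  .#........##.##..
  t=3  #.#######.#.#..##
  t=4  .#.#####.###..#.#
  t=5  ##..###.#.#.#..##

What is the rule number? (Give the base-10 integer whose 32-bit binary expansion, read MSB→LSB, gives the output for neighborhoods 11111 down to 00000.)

3475752263

  [31] ##### => #  t=3,i=4
  [30] ####. => #  t=0,i=0
  [29] ###.# => .  t=0,i=1
  [28] ###.. => .  t=4,i=11
  [27] ##.## => #  t=0,i=2
  [26] ##.#. => #  t=0,i=8
  [25] ##..# => #  t=4,i=12
  [24] ##... => #  t=2,i=15
  [23] #.### => .  t=0,i=15
  [22] #.##. => .  t=0,i=3
  [21] #.#.# => #  t=1,i=14
  [20] #.#.. => .  t=0,i=9
  [19] #..## => #  t=0,i=11
  [18] #..#. => .  t=1,i=4
  [17] #...# => #  t=2,i=16
  [16] #.... => #  t=2,i=3
  [15] .#### => #  t=0,i=16
  [14] .###. => #  t=3,i=16
  [13] .##.# => .  t=0,i=4
  [12] .##.. => .  t=2,i=14
  [11] .#.## => .  t=1,i=15
  [10] .#.#. => #  t=3,i=11
  [9] .#..# => .  t=0,i=10
  [8] .#... => #  t=2,i=2
  [7] ..### => .  t=3,i=15
  [6] ..##. => #  t=0,i=12
  [5] ..#.# => .  t=4,i=14
  [4] ..#.. => .  t=1,i=5
  [3] ...## => .  t=2,i=9
  [2] ...#. => #  t=2,i=0
  [1] ....# => #  t=2,i=8
  [0] ..... => #  t=2,i=4
  bits 11001111001010111100010101000111 = 3475752263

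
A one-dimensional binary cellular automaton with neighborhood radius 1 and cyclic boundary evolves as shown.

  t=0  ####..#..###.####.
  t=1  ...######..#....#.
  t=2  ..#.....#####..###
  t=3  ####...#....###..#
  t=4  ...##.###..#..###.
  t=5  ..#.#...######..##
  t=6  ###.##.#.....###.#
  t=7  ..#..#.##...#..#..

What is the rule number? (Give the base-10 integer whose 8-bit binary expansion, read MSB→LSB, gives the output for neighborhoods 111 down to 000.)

  nb ###: next=.  (t=0,i=1, bit7=0)
  nb ##.: next=#  (t=0,i=3, bit6=1)
  nb #.#: next=.  (t=0,i=12, bit5=0)
  nb #..: next=#  (t=0,i=4, bit4=1)
  nb .##: next=.  (t=0,i=0, bit3=0)
  nb .#.: next=#  (t=0,i=6, bit2=1)
  nb ..#: next=#  (t=0,i=5, bit1=1)
  nb ...: next=.  (t=1,i=0, bit0=0)
  bits 01010110 = 86

86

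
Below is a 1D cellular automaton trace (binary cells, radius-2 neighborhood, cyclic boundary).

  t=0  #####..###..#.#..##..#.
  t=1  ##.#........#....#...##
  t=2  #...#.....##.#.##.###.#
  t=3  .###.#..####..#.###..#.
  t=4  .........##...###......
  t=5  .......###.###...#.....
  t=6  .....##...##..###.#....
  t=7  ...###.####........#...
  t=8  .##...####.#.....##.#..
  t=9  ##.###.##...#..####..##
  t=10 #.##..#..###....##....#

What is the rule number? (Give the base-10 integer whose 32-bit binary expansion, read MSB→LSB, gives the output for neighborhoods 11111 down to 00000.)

  nb #####: next=.  (t=0,i=2, bit31=0)
  nb ####.: next=#  (t=0,i=3, bit30=1)
  nb ###.#: next=.  (t=1,i=1, bit29=0)
  nb ###..: next=.  (t=0,i=4, bit28=0)
  nb ##.##: next=#  (t=2,i=17, bit27=1)
  nb ##.#.: next=.  (t=1,i=2, bit26=0)
  nb ##..#: next=.  (t=0,i=5, bit25=0)
  nb ##...: next=#  (t=2,i=1, bit24=1)
  nb #.###: next=#  (t=0,i=0, bit23=1)
  nb #.##.: next=.  (t=2,i=15, bit22=0)
  nb #.#.#: next=.  (t=2,i=13, bit21=0)
  nb #.#..: next=.  (t=0,i=14, bit20=0)
  nb #..##: next=.  (t=0,i=6, bit19=0)
  nb #..#.: next=.  (t=0,i=11, bit18=0)
  nb #...#: next=#  (t=1,i=19, bit17=1)
  nb #....: next=.  (t=1,i=5, bit16=0)
  nb .####: next=#  (t=0,i=1, bit15=1)
  nb .###.: next=.  (t=0,i=8, bit14=0)
  nb .##.#: next=#  (t=2,i=11, bit13=1)
  nb .##..: next=.  (t=0,i=18, bit12=0)
  nb .#.##: next=#  (t=0,i=22, bit11=1)
  nb .#.#.: next=.  (t=0,i=13, bit10=0)
  nb .#..#: next=.  (t=0,i=15, bit9=0)
  nb .#...: next=#  (t=1,i=4, bit8=1)
  nb ..###: next=.  (t=0,i=7, bit7=0)
  nb ..##.: next=#  (t=0,i=17, bit6=1)
  nb ..#.#: next=#  (t=0,i=12, bit5=1)
  nb ..#..: next=.  (t=1,i=12, bit4=0)
  nb ...##: next=#  (t=1,i=20, bit3=1)
  nb ...#.: next=#  (t=1,i=11, bit2=1)
  nb ....#: next=#  (t=1,i=10, bit1=1)
  nb .....: next=.  (t=1,i=6, bit0=0)
  bits 01001001100000101010100101101110 = 1233299822

1233299822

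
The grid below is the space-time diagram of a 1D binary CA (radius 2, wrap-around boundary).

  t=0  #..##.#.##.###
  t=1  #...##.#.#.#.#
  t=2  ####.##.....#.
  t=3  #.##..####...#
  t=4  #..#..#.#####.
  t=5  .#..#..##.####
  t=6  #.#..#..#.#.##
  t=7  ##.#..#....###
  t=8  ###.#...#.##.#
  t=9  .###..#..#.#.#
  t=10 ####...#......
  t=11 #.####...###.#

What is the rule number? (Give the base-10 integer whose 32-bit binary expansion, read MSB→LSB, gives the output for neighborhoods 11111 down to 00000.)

  [31] ##### => #  t=4,i=10
  [30] ####. => #  t=0,i=13
  [29] ###.# => #  t=2,i=3
  [28] ###.. => #  t=0,i=0
  [27] ##.## => .  t=0,i=10
  [26] ##.#. => #  t=0,i=5
  [25] ##..# => .  t=0,i=1
  [24] ##... => #  t=1,i=1
  [23] #.### => #  t=0,i=11
  [22] #.##. => .  t=0,i=8
  [21] #.#.# => .  t=0,i=6
  [20] #.#.. => .  t=4,i=0
  [19] #..## => .  t=0,i=2
  [18] #..#. => .  t=4,i=2
  [17] #...# => #  t=1,i=2
  [16] #.... => #  t=2,i=8
  [15] .#### => .  t=0,i=12
  [14] .###. => #  t=6,i=13
  [13] .##.# => #  t=0,i=4
  [12] .##.. => #  t=1,i=0
  [11] .#.## => #  t=0,i=7
  [10] .#.#. => .  t=1,i=8
  [9] .#..# => #  t=4,i=1
  [8] .#... => .  t=7,i=7
  [7] ..### => #  t=3,i=6
  [6] ..##. => .  t=0,i=3
  [5] ..#.# => .  t=2,i=12
  [4] ..#.. => .  t=4,i=3
  [3] ...## => #  t=1,i=3
  [2] ...#. => .  t=2,i=11
  [1] ....# => .  t=2,i=10
  [0] ..... => #  t=2,i=9
  bits 11110101100000110111101010001001 = 4119034505

4119034505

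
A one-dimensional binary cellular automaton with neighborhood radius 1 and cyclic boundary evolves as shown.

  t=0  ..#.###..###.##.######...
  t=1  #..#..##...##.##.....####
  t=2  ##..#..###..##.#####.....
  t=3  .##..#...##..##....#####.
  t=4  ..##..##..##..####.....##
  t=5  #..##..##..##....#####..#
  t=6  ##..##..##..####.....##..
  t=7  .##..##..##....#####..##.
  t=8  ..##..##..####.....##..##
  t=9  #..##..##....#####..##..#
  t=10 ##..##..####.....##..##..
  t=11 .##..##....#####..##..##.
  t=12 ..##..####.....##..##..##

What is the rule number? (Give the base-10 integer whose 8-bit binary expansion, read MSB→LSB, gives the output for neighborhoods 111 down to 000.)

113

  nb ###: next=.  (t=0,i=5, bit7=0)
  nb ##.: next=#  (t=0,i=6, bit6=1)
  nb #.#: next=#  (t=0,i=3, bit5=1)
  nb #..: next=#  (t=0,i=7, bit4=1)
  nb .##: next=.  (t=0,i=4, bit3=0)
  nb .#.: next=.  (t=0,i=2, bit2=0)
  nb ..#: next=.  (t=0,i=1, bit1=0)
  nb ...: next=#  (t=0,i=0, bit0=1)
  bits 01110001 = 113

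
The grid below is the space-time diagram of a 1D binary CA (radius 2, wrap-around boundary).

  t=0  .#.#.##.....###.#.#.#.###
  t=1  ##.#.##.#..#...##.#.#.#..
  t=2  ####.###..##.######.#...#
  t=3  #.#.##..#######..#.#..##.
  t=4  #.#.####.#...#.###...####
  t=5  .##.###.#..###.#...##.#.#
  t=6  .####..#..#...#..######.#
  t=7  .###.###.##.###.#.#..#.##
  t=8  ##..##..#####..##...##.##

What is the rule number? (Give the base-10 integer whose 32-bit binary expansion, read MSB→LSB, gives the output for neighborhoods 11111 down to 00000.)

  #####|.  b31=0 t=2,i=1
  ####.|#  b30=1 t=2,i=2
  ###.#|.  b29=0 t=0,i=14
  ###..|.  b28=0 t=2,i=7
  ##.##|#  b27=1 t=2,i=4
  ##.#.|#  b26=1 t=0,i=0
  ##..#|#  b25=1 t=2,i=8
  ##...|.  b24=0 t=0,i=7
  #.###|#  b23=1 t=0,i=22
  #.##.|#  b22=1 t=0,i=5
  #.#.#|#  b21=1 t=0,i=1
  #.#..|.  b20=0 t=1,i=8
  #..##|#  b19=1 t=1,i=24
  #..#.|#  b18=1 t=1,i=10
  #...#|#  b17=1 t=1,i=13
  #....|#  b16=1 t=0,i=8
  .####|#  b15=1 t=2,i=0
  .###.|.  b14=0 t=0,i=13
  .##.#|#  b13=1 t=1,i=1
  .##..|#  b12=1 t=0,i=6
  .#.##|.  b11=0 t=0,i=4
  .#.#.|.  b10=0 t=0,i=2
  .#..#|.  b9=0 t=1,i=9
  .#...|.  b8=0 t=1,i=12
  ..###|.  b7=0 t=0,i=12
  ..##.|#  b6=1 t=1,i=0
  ..#.#|#  b5=1 t=3,i=17
  ..#..|#  b4=1 t=1,i=11
  ...##|#  b3=1 t=0,i=11
  ...#.|#  b2=1 t=4,i=12
  ....#|.  b1=0 t=0,i=10
  .....|.  b0=0 t=0,i=9
  bits 01001110111011111011000001111100 = 1324331132

1324331132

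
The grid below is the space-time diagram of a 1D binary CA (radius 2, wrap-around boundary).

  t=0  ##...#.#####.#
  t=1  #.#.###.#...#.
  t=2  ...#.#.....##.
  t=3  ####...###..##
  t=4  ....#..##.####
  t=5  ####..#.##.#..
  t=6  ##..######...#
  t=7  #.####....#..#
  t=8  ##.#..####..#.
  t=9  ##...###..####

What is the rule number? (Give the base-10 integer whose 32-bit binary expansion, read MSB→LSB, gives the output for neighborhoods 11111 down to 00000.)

189659303

  [31] ##### => .  t=0,i=9
  [30] ####. => .  t=0,i=10
  [29] ###.# => .  t=0,i=11
  [28] ###.. => .  t=0,i=1
  [27] ##.## => #  t=0,i=12
  [26] ##.#. => .  t=1,i=7
  [25] ##..# => #  t=3,i=10
  [24] ##... => #  t=0,i=2
  [23] #.### => .  t=0,i=7
  [22] #.##. => #  t=5,i=8
  [21] #.#.# => .  t=1,i=0
  [20] #.#.. => .  t=1,i=8
  [19] #..## => #  t=3,i=11
  [18] #..#. => #  t=5,i=5
  [17] #...# => .  t=0,i=3
  [16] #.... => #  t=2,i=0
  [15] .#### => #  t=0,i=8
  [14] .###. => #  t=0,i=0
  [13] .##.# => #  t=4,i=8
  [12] .##.. => #  t=2,i=12
  [11] .#.## => #  t=0,i=6
  [10] .#.#. => .  t=1,i=1
  [9] .#..# => .  t=4,i=5
  [8] .#... => .  t=1,i=9
  [7] ..### => #  t=3,i=7
  [6] ..##. => .  t=2,i=11
  [5] ..#.# => #  t=0,i=5
  [4] ..#.. => .  t=4,i=4
  [3] ...## => .  t=2,i=10
  [2] ...#. => #  t=0,i=4
  [1] ....# => #  t=2,i=1
  [0] ..... => #  t=2,i=8
  bits 00001011010011011111100010100111 = 189659303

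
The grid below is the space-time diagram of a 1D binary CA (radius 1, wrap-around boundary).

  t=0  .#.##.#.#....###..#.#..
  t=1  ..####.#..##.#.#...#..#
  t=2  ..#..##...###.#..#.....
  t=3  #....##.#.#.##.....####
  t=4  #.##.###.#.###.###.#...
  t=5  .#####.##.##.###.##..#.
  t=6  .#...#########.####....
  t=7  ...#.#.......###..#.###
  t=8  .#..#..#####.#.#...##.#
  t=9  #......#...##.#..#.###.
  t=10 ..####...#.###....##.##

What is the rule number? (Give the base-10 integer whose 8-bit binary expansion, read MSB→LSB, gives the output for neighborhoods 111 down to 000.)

105

  nb ###: next=.  (t=0,i=14, bit7=0)
  nb ##.: next=#  (t=0,i=4, bit6=1)
  nb #.#: next=#  (t=0,i=2, bit5=1)
  nb #..: next=.  (t=0,i=9, bit4=0)
  nb .##: next=#  (t=0,i=3, bit3=1)
  nb .#.: next=.  (t=0,i=1, bit2=0)
  nb ..#: next=.  (t=0,i=0, bit1=0)
  nb ...: next=#  (t=0,i=10, bit0=1)
  bits 01101001 = 105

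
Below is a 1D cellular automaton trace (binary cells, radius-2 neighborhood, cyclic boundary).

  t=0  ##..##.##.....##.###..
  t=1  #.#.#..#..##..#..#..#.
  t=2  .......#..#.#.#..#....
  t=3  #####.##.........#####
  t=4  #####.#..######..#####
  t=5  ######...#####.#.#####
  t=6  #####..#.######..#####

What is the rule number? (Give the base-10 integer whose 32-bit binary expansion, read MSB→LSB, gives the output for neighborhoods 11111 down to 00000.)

3871572437

  #####|#  b31=1 t=3,i=0
  ####.|#  b30=1 t=3,i=3
  ###.#|#  b29=1 t=3,i=4
  ###..|.  b28=0 t=0,i=19
  ##.##|.  b27=0 t=0,i=6
  ##.#.|#  b26=1 t=4,i=5
  ##..#|#  b25=1 t=0,i=2
  ##...|.  b24=0 t=0,i=9
  #.###|#  b23=1 t=0,i=17
  #.##.|#  b22=1 t=0,i=7
  #.#.#|.  b21=0 t=1,i=0
  #.#..|.  b20=0 t=1,i=4
  #..##|.  b19=0 t=0,i=3
  #..#.|.  b18=0 t=1,i=6
  #...#|#  b17=1 t=5,i=7
  #....|#  b16=1 t=0,i=10
  .####|#  b15=1 t=3,i=18
  .###.|.  b14=0 t=0,i=18
  .##.#|.  b13=0 t=0,i=5
  .##..|.  b12=0 t=0,i=1
  .#.##|.  b11=0 t=5,i=16
  .#.#.|.  b10=0 t=1,i=1
  .#..#|.  b9=0 t=1,i=5
  .#...|#  b8=1 t=2,i=18
  ..###|#  b7=1 t=3,i=17
  ..##.|#  b6=1 t=0,i=0
  ..#.#|.  b5=0 t=1,i=20
  ..#..|#  b4=1 t=1,i=7
  ...##|.  b3=0 t=0,i=13
  ...#.|#  b2=1 t=2,i=6
  ....#|.  b1=0 t=0,i=12
  .....|#  b0=1 t=0,i=11
  bits 11100110110000111000000111010101 = 3871572437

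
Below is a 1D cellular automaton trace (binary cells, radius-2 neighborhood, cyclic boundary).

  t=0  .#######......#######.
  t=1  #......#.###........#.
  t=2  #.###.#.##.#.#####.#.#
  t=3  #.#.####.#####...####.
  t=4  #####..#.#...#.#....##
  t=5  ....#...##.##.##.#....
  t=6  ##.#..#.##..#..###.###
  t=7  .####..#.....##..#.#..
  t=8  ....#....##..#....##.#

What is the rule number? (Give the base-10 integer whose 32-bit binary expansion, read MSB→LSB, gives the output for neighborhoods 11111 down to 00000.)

884682309

  [31] ##### => .  t=0,i=3
  [30] ####. => .  t=0,i=6
  [29] ###.# => #  t=2,i=4
  [28] ###.. => #  t=0,i=7
  [27] ##.## => .  t=2,i=1
  [26] ##.#. => #  t=2,i=5
  [25] ##..# => .  t=0,i=21
  [24] ##... => .  t=0,i=8
  [23] #.### => #  t=1,i=9
  [22] #.##. => .  t=2,i=8
  [21] #.#.# => #  t=2,i=6
  [20] #.#.. => #  t=1,i=0
  [19] #..## => #  t=0,i=0
  [18] #..#. => .  t=4,i=6
  [17] #...# => #  t=3,i=15
  [16] #.... => #  t=0,i=9
  [15] .#### => .  t=0,i=2
  [14] .###. => .  t=1,i=10
  [13] .##.# => #  t=2,i=0
  [12] .##.. => .  t=6,i=9
  [11] .#.## => #  t=1,i=8
  [10] .#.#. => #  t=1,i=21
  [9] .#..# => #  t=6,i=4
  [8] .#... => .  t=1,i=1
  [7] ..### => .  t=0,i=1
  [6] ..##. => #  t=5,i=8
  [5] ..#.# => .  t=1,i=7
  [4] ..#.. => .  t=5,i=4
  [3] ...## => .  t=0,i=13
  [2] ...#. => #  t=1,i=6
  [1] ....# => .  t=0,i=12
  [0] ..... => #  t=0,i=10
  bits 00110100101110110010111001000101 = 884682309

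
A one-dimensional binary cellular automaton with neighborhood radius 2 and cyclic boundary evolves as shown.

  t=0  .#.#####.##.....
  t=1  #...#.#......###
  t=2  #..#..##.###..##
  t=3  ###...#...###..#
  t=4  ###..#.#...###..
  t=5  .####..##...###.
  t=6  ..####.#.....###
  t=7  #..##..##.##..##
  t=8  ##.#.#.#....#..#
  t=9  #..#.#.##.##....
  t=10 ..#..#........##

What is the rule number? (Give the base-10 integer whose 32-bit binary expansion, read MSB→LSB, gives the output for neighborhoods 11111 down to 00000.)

  nb #####: next=.  (t=0,i=5, bit31=0)
  nb ####.: next=#  (t=0,i=6, bit30=1)
  nb ###.#: next=.  (t=0,i=7, bit29=0)
  nb ###..: next=#  (t=1,i=0, bit28=1)
  nb ##.##: next=.  (t=0,i=8, bit27=0)
  nb ##.#.: next=.  (t=6,i=6, bit26=0)
  nb ##..#: next=#  (t=2,i=1, bit25=1)
  nb ##...: next=.  (t=0,i=11, bit24=0)
  nb #.###: next=.  (t=0,i=3, bit23=0)
  nb #.##.: next=.  (t=0,i=9, bit22=0)
  nb #.#.#: next=#  (t=8,i=3, bit21=1)
  nb #.#..: next=#  (t=1,i=6, bit20=1)
  nb #..##: next=.  (t=2,i=5, bit19=0)
  nb #..#.: next=#  (t=2,i=2, bit18=1)
  nb #...#: next=.  (t=1,i=2, bit17=0)
  nb #....: next=.  (t=0,i=12, bit16=0)
  nb .####: next=#  (t=0,i=4, bit15=1)
  nb .###.: next=#  (t=2,i=10, bit14=1)
  nb .##.#: next=.  (t=2,i=7, bit13=0)
  nb .##..: next=.  (t=0,i=10, bit12=0)
  nb .#.##: next=.  (t=0,i=2, bit11=0)
  nb .#.#.: next=.  (t=1,i=5, bit10=0)
  nb .#..#: next=.  (t=2,i=4, bit9=0)
  nb .#...: next=#  (t=1,i=7, bit8=1)
  nb ..###: next=.  (t=1,i=13, bit7=0)
  nb ..##.: next=#  (t=2,i=6, bit6=1)
  nb ..#.#: next=.  (t=0,i=1, bit5=0)
  nb ..#..: next=.  (t=2,i=3, bit4=0)
  nb ...##: next=.  (t=1,i=12, bit3=0)
  nb ...#.: next=#  (t=0,i=0, bit2=1)
  nb ....#: next=#  (t=0,i=15, bit1=1)
  nb .....: next=#  (t=0,i=13, bit0=1)
  bits 01010010001101001100000101000111 = 1379189063

1379189063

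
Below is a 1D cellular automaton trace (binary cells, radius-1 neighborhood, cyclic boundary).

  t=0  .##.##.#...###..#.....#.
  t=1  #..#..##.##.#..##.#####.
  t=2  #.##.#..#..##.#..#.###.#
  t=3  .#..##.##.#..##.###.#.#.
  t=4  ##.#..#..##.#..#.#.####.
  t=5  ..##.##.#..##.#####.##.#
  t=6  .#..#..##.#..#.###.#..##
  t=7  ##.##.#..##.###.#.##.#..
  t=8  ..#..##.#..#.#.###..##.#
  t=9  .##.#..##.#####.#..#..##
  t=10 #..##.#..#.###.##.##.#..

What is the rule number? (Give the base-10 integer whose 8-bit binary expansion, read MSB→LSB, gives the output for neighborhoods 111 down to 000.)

167

  nb ###: next=#  (t=0,i=12, bit7=1)
  nb ##.: next=.  (t=0,i=2, bit6=0)
  nb #.#: next=#  (t=0,i=3, bit5=1)
  nb #..: next=.  (t=0,i=8, bit4=0)
  nb .##: next=.  (t=0,i=1, bit3=0)
  nb .#.: next=#  (t=0,i=7, bit2=1)
  nb ..#: next=#  (t=0,i=0, bit1=1)
  nb ...: next=#  (t=0,i=9, bit0=1)
  bits 10100111 = 167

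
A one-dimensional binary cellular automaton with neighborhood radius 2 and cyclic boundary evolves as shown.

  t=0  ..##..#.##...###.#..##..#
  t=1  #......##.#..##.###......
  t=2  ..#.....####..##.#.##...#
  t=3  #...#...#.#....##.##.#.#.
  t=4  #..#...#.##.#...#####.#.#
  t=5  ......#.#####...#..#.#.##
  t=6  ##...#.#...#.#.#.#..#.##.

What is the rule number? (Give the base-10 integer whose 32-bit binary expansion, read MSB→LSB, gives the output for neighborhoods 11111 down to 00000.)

  ##### -> .   bit 31 = 0  t=4,i=18
  ####. -> #   bit 30 = 1  t=2,i=10
  ###.# -> .   bit 29 = 0  t=0,i=15
  ###.. -> .   bit 28 = 0  t=1,i=18
  ##.## -> #   bit 27 = 1  t=1,i=15
  ##.#. -> #   bit 26 = 1  t=0,i=16
  ##..# -> .   bit 25 = 0  t=0,i=4
  ##... -> #   bit 24 = 1  t=0,i=10
  #.### -> .   bit 23 = 0  t=1,i=16
  #.##. -> #   bit 22 = 1  t=0,i=8
  #.#.# -> .   bit 21 = 0  t=2,i=17
  #.#.. -> #   bit 20 = 1  t=0,i=17
  #..## -> .   bit 19 = 0  t=0,i=1
  #..#. -> .   bit 18 = 0  t=0,i=5
  #...# -> .   bit 17 = 0  t=0,i=11
  #.... -> #   bit 16 = 1  t=1,i=2
  .#### -> .   bit 15 = 0  t=2,i=9
  .###. -> #   bit 14 = 1  t=0,i=14
  .##.# -> #   bit 13 = 1  t=1,i=8
  .##.. -> .   bit 12 = 0  t=0,i=3
  .#.## -> #   bit 11 = 1  t=0,i=7
  .#.#. -> #   bit 10 = 1  t=3,i=9
  .#..# -> #   bit 9 = 1  t=0,i=0
  .#... -> .   bit 8 = 0  t=1,i=1
  ..### -> #   bit 7 = 1  t=0,i=13
  ..##. -> .   bit 6 = 0  t=0,i=2
  ..#.# -> .   bit 5 = 0  t=0,i=6
  ..#.. -> .   bit 4 = 0  t=0,i=24
  ...## -> .   bit 3 = 0  t=0,i=12
  ...#. -> #   bit 2 = 1  t=1,i=24
  ....# -> .   bit 1 = 0  t=1,i=5
  ..... -> .   bit 0 = 0  t=1,i=3
  bits 01001101010100010110111010000100 = 1297182340

1297182340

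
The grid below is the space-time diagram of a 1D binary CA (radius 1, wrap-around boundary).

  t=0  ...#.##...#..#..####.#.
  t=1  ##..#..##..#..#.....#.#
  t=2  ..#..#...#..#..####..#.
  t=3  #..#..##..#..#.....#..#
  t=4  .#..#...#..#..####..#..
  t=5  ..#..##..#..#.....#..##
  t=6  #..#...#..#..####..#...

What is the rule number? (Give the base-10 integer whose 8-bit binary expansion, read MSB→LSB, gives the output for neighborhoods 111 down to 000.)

  nb ###: next=.  (t=0,i=17, bit7=0)
  nb ##.: next=.  (t=0,i=6, bit6=0)
  nb #.#: next=#  (t=0,i=4, bit5=1)
  nb #..: next=#  (t=0,i=7, bit4=1)
  nb .##: next=.  (t=0,i=5, bit3=0)
  nb .#.: next=.  (t=0,i=3, bit2=0)
  nb ..#: next=.  (t=0,i=2, bit1=0)
  nb ...: next=#  (t=0,i=0, bit0=1)
  bits 00110001 = 49

49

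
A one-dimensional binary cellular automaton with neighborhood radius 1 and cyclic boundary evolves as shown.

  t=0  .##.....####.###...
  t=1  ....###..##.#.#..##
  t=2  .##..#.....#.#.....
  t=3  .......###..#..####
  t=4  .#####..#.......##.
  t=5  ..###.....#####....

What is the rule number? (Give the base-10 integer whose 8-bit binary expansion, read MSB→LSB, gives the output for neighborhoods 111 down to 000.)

  [7] ### => #  t=0,i=9
  [6] ##. => .  t=0,i=2
  [5] #.# => #  t=0,i=12
  [4] #.. => .  t=0,i=3
  [3] .## => .  t=0,i=1
  [2] .#. => .  t=1,i=12
  [1] ..# => .  t=0,i=0
  [0] ... => #  t=0,i=4
  bits 10100001 = 161

161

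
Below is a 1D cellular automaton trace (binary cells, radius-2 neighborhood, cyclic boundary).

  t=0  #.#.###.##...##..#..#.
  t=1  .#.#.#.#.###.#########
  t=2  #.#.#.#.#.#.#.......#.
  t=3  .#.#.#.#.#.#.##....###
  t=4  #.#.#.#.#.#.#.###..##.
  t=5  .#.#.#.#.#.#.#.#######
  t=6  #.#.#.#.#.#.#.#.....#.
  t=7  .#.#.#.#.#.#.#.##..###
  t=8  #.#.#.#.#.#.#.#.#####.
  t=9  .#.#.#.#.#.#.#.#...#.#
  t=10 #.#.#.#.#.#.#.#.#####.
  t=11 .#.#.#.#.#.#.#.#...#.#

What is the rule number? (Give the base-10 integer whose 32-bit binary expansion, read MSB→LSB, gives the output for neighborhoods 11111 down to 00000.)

1594851316

  nb #####: next=.  (t=1,i=15, bit31=0)
  nb ####.: next=#  (t=1,i=20, bit30=1)
  nb ###.#: next=.  (t=0,i=6, bit29=0)
  nb ###..: next=#  (t=4,i=16, bit28=1)
  nb ##.##: next=#  (t=0,i=7, bit27=1)
  nb ##.#.: next=#  (t=1,i=0, bit26=1)
  nb ##..#: next=#  (t=0,i=15, bit25=1)
  nb ##...: next=#  (t=0,i=10, bit24=1)
  nb #.###: next=.  (t=0,i=4, bit23=0)
  nb #.##.: next=.  (t=0,i=8, bit22=0)
  nb #.#.#: next=.  (t=0,i=0, bit21=0)
  nb #.#..: next=.  (t=2,i=12, bit20=0)
  nb #..##: next=#  (t=4,i=18, bit19=1)
  nb #..#.: next=#  (t=0,i=16, bit18=1)
  nb #...#: next=#  (t=0,i=11, bit17=1)
  nb #....: next=#  (t=2,i=14, bit16=1)
  nb .####: next=.  (t=1,i=14, bit15=0)
  nb .###.: next=#  (t=0,i=5, bit14=1)
  nb .##.#: next=#  (t=4,i=20, bit13=1)
  nb .##..: next=#  (t=0,i=9, bit12=1)
  nb .#.##: next=#  (t=0,i=3, bit11=1)
  nb .#.#.: next=#  (t=0,i=1, bit10=1)
  nb .#..#: next=#  (t=0,i=18, bit9=1)
  nb .#...: next=#  (t=2,i=13, bit8=1)
  nb ..###: next=#  (t=3,i=19, bit7=1)
  nb ..##.: next=#  (t=0,i=13, bit6=1)
  nb ..#.#: next=#  (t=0,i=20, bit5=1)
  nb ..#..: next=#  (t=0,i=17, bit4=1)
  nb ...##: next=.  (t=0,i=12, bit3=0)
  nb ...#.: next=#  (t=2,i=19, bit2=1)
  nb ....#: next=.  (t=2,i=18, bit1=0)
  nb .....: next=.  (t=2,i=15, bit0=0)
  bits 01011111000011110111111111110100 = 1594851316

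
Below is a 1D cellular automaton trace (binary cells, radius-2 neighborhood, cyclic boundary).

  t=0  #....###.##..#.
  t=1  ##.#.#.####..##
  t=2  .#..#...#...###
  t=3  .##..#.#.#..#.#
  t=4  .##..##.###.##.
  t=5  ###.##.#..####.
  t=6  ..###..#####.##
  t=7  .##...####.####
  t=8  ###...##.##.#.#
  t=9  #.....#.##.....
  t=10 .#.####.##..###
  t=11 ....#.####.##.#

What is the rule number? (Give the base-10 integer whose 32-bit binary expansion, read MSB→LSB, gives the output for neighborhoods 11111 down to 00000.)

2824378343

  nb #####: next=#  (t=6,i=9, bit31=1)
  nb ####.: next=.  (t=1,i=0, bit30=0)
  nb ###.#: next=#  (t=0,i=7, bit29=1)
  nb ###..: next=.  (t=1,i=10, bit28=0)
  nb ##.##: next=#  (t=0,i=8, bit27=1)
  nb ##.#.: next=.  (t=1,i=2, bit26=0)
  nb ##..#: next=.  (t=0,i=11, bit25=0)
  nb ##...: next=.  (t=7,i=3, bit24=0)
  nb #.###: next=.  (t=1,i=7, bit23=0)
  nb #.##.: next=#  (t=0,i=9, bit22=1)
  nb #.#.#: next=.  (t=1,i=3, bit21=0)
  nb #.#..: next=#  (t=0,i=0, bit20=1)
  nb #..##: next=#  (t=1,i=12, bit19=1)
  nb #..#.: next=.  (t=0,i=12, bit18=0)
  nb #...#: next=.  (t=2,i=6, bit17=0)
  nb #....: next=.  (t=0,i=2, bit16=0)
  nb .####: next=#  (t=1,i=8, bit15=1)
  nb .###.: next=.  (t=0,i=6, bit14=0)
  nb .##.#: next=.  (t=4,i=6, bit13=0)
  nb .##..: next=#  (t=0,i=10, bit12=1)
  nb .#.##: next=.  (t=1,i=6, bit11=0)
  nb .#.#.: next=#  (t=0,i=14, bit10=1)
  nb .#..#: next=#  (t=2,i=2, bit9=1)
  nb .#...: next=#  (t=0,i=1, bit8=1)
  nb ..###: next=#  (t=0,i=5, bit7=1)
  nb ..##.: next=#  (t=4,i=1, bit6=1)
  nb ..#.#: next=#  (t=0,i=13, bit5=1)
  nb ..#..: next=.  (t=2,i=4, bit4=0)
  nb ...##: next=.  (t=0,i=4, bit3=0)
  nb ...#.: next=#  (t=2,i=7, bit2=1)
  nb ....#: next=#  (t=0,i=3, bit1=1)
  nb .....: next=#  (t=9,i=3, bit0=1)
  bits 10101000010110001001011111100111 = 2824378343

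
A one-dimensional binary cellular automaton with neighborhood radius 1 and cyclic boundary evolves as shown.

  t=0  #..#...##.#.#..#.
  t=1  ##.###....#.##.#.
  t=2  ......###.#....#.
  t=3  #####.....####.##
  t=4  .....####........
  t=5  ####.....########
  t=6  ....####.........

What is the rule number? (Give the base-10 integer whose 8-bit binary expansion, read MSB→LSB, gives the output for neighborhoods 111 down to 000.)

  [7] ### => .  t=1,i=4
  [6] ##. => .  t=0,i=8
  [5] #.# => .  t=0,i=9
  [4] #.. => #  t=0,i=1
  [3] .## => .  t=0,i=7
  [2] .#. => #  t=0,i=0
  [1] ..# => .  t=0,i=2
  [0] ... => #  t=0,i=5
  bits 00010101 = 21

21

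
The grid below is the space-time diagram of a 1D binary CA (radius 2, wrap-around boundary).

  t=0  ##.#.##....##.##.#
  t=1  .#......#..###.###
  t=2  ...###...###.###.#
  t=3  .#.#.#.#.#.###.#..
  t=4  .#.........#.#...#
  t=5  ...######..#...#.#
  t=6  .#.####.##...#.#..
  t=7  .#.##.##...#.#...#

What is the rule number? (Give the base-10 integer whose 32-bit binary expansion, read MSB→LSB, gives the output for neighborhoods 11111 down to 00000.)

  nb #####: next=#  (t=5,i=5, bit31=1)
  nb ####.: next=.  (t=5,i=7, bit30=0)
  nb ###.#: next=#  (t=0,i=1, bit29=1)
  nb ###..: next=#  (t=2,i=5, bit28=1)
  nb ##.##: next=#  (t=0,i=13, bit27=1)
  nb ##.#.: next=.  (t=0,i=2, bit26=0)
  nb ##..#: next=#  (t=5,i=9, bit25=1)
  nb ##...: next=.  (t=0,i=7, bit24=0)
  nb #.###: next=#  (t=0,i=17, bit23=1)
  nb #.##.: next=.  (t=0,i=5, bit22=0)
  nb #.#.#: next=.  (t=0,i=3, bit21=0)
  nb #.#..: next=.  (t=1,i=1, bit20=0)
  nb #..##: next=#  (t=1,i=10, bit19=1)
  nb #..#.: next=.  (t=5,i=10, bit18=0)
  nb #...#: next=#  (t=2,i=1, bit17=1)
  nb #....: next=#  (t=0,i=8, bit16=1)
  nb .####: next=#  (t=5,i=4, bit15=1)
  nb .###.: next=.  (t=0,i=0, bit14=0)
  nb .##.#: next=#  (t=0,i=12, bit13=1)
  nb .##..: next=.  (t=0,i=6, bit12=0)
  nb .#.##: next=.  (t=0,i=4, bit11=0)
  nb .#.#.: next=.  (t=3,i=2, bit10=0)
  nb .#..#: next=#  (t=1,i=9, bit9=1)
  nb .#...: next=.  (t=1,i=2, bit8=0)
  nb ..###: next=#  (t=1,i=11, bit7=1)
  nb ..##.: next=#  (t=0,i=11, bit6=1)
  nb ..#.#: next=#  (t=3,i=1, bit5=1)
  nb ..#..: next=.  (t=1,i=8, bit4=0)
  nb ...##: next=.  (t=0,i=10, bit3=0)
  nb ...#.: next=.  (t=1,i=7, bit2=0)
  nb ....#: next=.  (t=0,i=9, bit1=0)
  nb .....: next=#  (t=1,i=4, bit0=1)
  bits 10111010100010111010001011100001 = 3129713377

3129713377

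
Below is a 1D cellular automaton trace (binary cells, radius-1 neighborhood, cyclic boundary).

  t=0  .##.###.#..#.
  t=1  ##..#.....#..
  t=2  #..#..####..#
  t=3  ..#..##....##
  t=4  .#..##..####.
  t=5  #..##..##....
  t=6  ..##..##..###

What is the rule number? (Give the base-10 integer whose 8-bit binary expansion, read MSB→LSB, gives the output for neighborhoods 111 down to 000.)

  [7] ### => .  t=0,i=5
  [6] ##. => .  t=0,i=2
  [5] #.# => .  t=0,i=3
  [4] #.. => .  t=0,i=9
  [3] .## => #  t=0,i=1
  [2] .#. => .  t=0,i=8
  [1] ..# => #  t=0,i=0
  [0] ... => #  t=1,i=6
  bits 00001011 = 11

11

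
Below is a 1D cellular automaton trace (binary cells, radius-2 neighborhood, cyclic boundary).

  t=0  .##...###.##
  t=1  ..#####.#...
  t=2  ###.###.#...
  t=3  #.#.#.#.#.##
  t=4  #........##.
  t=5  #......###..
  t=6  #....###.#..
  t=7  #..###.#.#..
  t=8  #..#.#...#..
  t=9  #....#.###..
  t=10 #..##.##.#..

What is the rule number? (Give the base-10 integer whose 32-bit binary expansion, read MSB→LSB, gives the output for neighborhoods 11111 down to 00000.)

4052883678

  #####|#  b31=1 t=1,i=4
  ####.|#  b30=1 t=1,i=5
  ###.#|#  b29=1 t=0,i=8
  ###..|#  b28=1 t=5,i=9
  ##.##|.  b27=0 t=0,i=0
  ##.#.|.  b26=0 t=1,i=7
  ##..#|.  b25=0 t=5,i=10
  ##...|#  b24=1 t=0,i=3
  #.###|#  b23=1 t=2,i=4
  #.##.|.  b22=0 t=0,i=1
  #.#.#|.  b21=0 t=3,i=2
  #.#..|#  b20=1 t=1,i=8
  #..##|.  b19=0 t=7,i=2
  #..#.|.  b18=0 t=5,i=11
  #...#|#  b17=1 t=0,i=4
  #....|.  b16=0 t=1,i=10
  .####|.  b15=0 t=1,i=3
  .###.|.  b14=0 t=0,i=7
  .##.#|.  b13=0 t=0,i=11
  .##..|#  b12=1 t=0,i=2
  .#.##|#  b11=1 t=3,i=9
  .#.#.|.  b10=0 t=3,i=3
  .#..#|.  b9=0 t=6,i=10
  .#...|.  b8=0 t=1,i=9
  ..###|#  b7=1 t=0,i=6
  ..##.|#  b6=1 t=4,i=9
  ..#.#|.  b5=0 t=8,i=3
  ..#..|#  b4=1 t=5,i=0
  ...##|#  b3=1 t=0,i=5
  ...#.|#  b2=1 t=8,i=8
  ....#|#  b1=1 t=1,i=0
  .....|.  b0=0 t=1,i=11
  bits 11110001100100100001100011011110 = 4052883678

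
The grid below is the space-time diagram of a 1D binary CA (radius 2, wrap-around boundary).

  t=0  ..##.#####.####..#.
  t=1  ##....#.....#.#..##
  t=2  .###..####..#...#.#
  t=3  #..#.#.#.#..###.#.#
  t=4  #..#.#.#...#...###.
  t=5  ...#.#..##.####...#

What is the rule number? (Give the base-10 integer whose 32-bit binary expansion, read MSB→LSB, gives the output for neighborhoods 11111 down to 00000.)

355178809

  nb #####: next=.  (t=0,i=7, bit31=0)
  nb ####.: next=.  (t=0,i=8, bit30=0)
  nb ###.#: next=.  (t=0,i=9, bit29=0)
  nb ###..: next=#  (t=0,i=14, bit28=1)
  nb ##.##: next=.  (t=0,i=4, bit27=0)
  nb ##.#.: next=#  (t=3,i=15, bit26=1)
  nb ##..#: next=.  (t=0,i=15, bit25=0)
  nb ##...: next=#  (t=1,i=2, bit24=1)
  nb #.###: next=.  (t=0,i=5, bit23=0)
  nb #.##.: next=.  (t=3,i=18, bit22=0)
  nb #.#.#: next=#  (t=2,i=18, bit21=1)
  nb #.#..: next=.  (t=1,i=14, bit20=0)
  nb #..##: next=#  (t=1,i=16, bit19=1)
  nb #..#.: next=.  (t=0,i=16, bit18=0)
  nb #...#: next=#  (t=0,i=0, bit17=1)
  nb #....: next=#  (t=1,i=3, bit16=1)
  nb .####: next=#  (t=0,i=6, bit15=1)
  nb .###.: next=.  (t=2,i=2, bit14=0)
  nb .##.#: next=.  (t=0,i=3, bit13=0)
  nb .##..: next=#  (t=3,i=0, bit12=1)
  nb .#.##: next=#  (t=2,i=0, bit11=1)
  nb .#.#.: next=.  (t=1,i=13, bit10=0)
  nb .#..#: next=.  (t=1,i=15, bit9=0)
  nb .#...: next=#  (t=0,i=18, bit8=1)
  nb ..###: next=.  (t=1,i=17, bit7=0)
  nb ..##.: next=.  (t=0,i=2, bit6=0)
  nb ..#.#: next=#  (t=1,i=12, bit5=1)
  nb ..#..: next=#  (t=0,i=17, bit4=1)
  nb ...##: next=#  (t=0,i=1, bit3=1)
  nb ...#.: next=.  (t=1,i=5, bit2=0)
  nb ....#: next=.  (t=1,i=4, bit1=0)
  nb .....: next=#  (t=1,i=9, bit0=1)
  bits 00010101001010111001100100111001 = 355178809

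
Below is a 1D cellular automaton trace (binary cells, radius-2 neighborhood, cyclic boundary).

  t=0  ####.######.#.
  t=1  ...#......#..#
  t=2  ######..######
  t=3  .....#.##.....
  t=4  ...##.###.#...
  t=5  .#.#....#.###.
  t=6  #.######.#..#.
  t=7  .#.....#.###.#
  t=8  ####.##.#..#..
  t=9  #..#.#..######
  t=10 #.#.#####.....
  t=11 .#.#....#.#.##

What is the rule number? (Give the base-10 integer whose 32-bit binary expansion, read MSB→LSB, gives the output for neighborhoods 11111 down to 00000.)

  [31] ##### => .  t=0,i=7
  [30] ####. => .  t=0,i=2
  [29] ###.# => #  t=0,i=3
  [28] ###.. => #  t=2,i=5
  [27] ##.## => .  t=0,i=4
  [26] ##.#. => .  t=0,i=11
  [25] ##..# => .  t=2,i=6
  [24] ##... => .  t=3,i=9
  [23] #.### => .  t=0,i=0
  [22] #.##. => #  t=3,i=7
  [21] #.#.# => .  t=0,i=12
  [20] #.#.. => #  t=4,i=10
  [19] #..## => #  t=2,i=7
  [18] #..#. => #  t=1,i=12
  [17] #...# => #  t=1,i=1
  [16] #.... => #  t=1,i=5
  [15] .#### => .  t=0,i=1
  [14] .###. => .  t=4,i=7
  [13] .##.# => .  t=4,i=4
  [12] .##.. => #  t=3,i=8
  [11] .#.## => #  t=0,i=13
  [10] .#.#. => #  t=5,i=2
  [9] .#..# => #  t=1,i=11
  [8] .#... => #  t=1,i=0
  [7] ..### => #  t=2,i=8
  [6] ..##. => #  t=4,i=3
  [5] ..#.# => .  t=3,i=5
  [4] ..#.. => #  t=1,i=3
  [3] ...## => .  t=4,i=2
  [2] ...#. => #  t=1,i=2
  [1] ....# => #  t=1,i=8
  [0] ..... => .  t=1,i=6
  bits 00110000010111110001111111010110 = 811540438

811540438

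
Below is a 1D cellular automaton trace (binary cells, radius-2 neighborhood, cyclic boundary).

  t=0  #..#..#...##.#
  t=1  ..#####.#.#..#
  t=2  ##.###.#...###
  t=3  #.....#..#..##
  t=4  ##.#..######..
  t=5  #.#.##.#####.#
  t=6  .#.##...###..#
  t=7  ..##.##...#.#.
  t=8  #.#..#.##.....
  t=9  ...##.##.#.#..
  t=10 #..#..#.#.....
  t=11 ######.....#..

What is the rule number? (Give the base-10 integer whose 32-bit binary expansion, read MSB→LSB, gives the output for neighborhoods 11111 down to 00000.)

3578694225

  ##### -> #   bit 31 = 1  t=1,i=4
  ####. -> #   bit 30 = 1  t=1,i=5
  ###.# -> .   bit 29 = 0  t=1,i=6
  ###.. -> #   bit 28 = 1  t=3,i=0
  ##.## -> .   bit 27 = 0  t=0,i=12
  ##.#. -> #   bit 26 = 1  t=1,i=7
  ##..# -> .   bit 25 = 0  t=0,i=1
  ##... -> #   bit 24 = 1  t=3,i=1
  #.### -> .   bit 23 = 0  t=2,i=3
  #.##. -> #   bit 22 = 1  t=0,i=13
  #.#.# -> .   bit 21 = 0  t=1,i=8
  #.#.. -> .   bit 20 = 0  t=1,i=10
  #..## -> #   bit 19 = 1  t=1,i=1
  #..#. -> #   bit 18 = 1  t=0,i=2
  #...# -> #   bit 17 = 1  t=0,i=8
  #.... -> .   bit 16 = 0  t=3,i=2
  .#### -> #   bit 15 = 1  t=1,i=3
  .###. -> .   bit 14 = 0  t=2,i=4
  .##.# -> .   bit 13 = 0  t=0,i=11
  .##.. -> .   bit 12 = 0  t=0,i=0
  .#.## -> #   bit 11 = 1  t=5,i=3
  .#.#. -> .   bit 10 = 0  t=1,i=9
  .#..# -> #   bit 9 = 1  t=0,i=4
  .#... -> .   bit 8 = 0  t=0,i=7
  ..### -> .   bit 7 = 0  t=1,i=2
  ..##. -> #   bit 6 = 1  t=0,i=10
  ..#.# -> .   bit 5 = 0  t=6,i=13
  ..#.. -> #   bit 4 = 1  t=0,i=3
  ...## -> .   bit 3 = 0  t=0,i=9
  ...#. -> .   bit 2 = 0  t=3,i=5
  ....# -> .   bit 1 = 0  t=3,i=4
  ..... -> #   bit 0 = 1  t=3,i=3
  bits 11010101010011101000101001010001 = 3578694225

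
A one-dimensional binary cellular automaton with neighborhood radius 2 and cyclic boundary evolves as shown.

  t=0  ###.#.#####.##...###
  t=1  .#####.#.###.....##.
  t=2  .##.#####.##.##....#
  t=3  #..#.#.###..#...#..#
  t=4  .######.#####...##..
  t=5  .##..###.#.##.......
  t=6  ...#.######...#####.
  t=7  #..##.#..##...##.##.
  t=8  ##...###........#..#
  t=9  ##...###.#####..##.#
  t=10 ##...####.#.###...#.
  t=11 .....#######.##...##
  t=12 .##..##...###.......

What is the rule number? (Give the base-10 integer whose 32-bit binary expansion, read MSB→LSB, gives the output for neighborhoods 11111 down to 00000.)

  [31] ##### => .  t=0,i=0
  [30] ####. => #  t=0,i=1
  [29] ###.# => #  t=0,i=2
  [28] ###.. => #  t=1,i=11
  [27] ##.## => #  t=0,i=11
  [26] ##.#. => #  t=0,i=3
  [25] ##..# => #  t=1,i=19
  [24] ##... => .  t=0,i=14
  [23] #.### => .  t=0,i=6
  [22] #.##. => .  t=0,i=12
  [21] #.#.# => #  t=0,i=4
  [20] #.#.. => #  t=7,i=0
  [19] #..## => .  t=1,i=0
  [18] #..#. => #  t=3,i=2
  [17] #...# => .  t=0,i=15
  [16] #.... => #  t=1,i=13
  [15] .#### => #  t=0,i=7
  [14] .###. => #  t=1,i=10
  [13] .##.# => .  t=2,i=2
  [12] .##.. => .  t=0,i=13
  [11] .#.## => #  t=0,i=5
  [10] .#.#. => #  t=3,i=4
  [9] .#..# => #  t=3,i=17
  [8] .#... => .  t=3,i=13
  [7] ..### => #  t=0,i=17
  [6] ..##. => .  t=1,i=17
  [5] ..#.# => #  t=2,i=19
  [4] ..#.. => #  t=3,i=12
  [3] ...## => .  t=0,i=16
  [2] ...#. => .  t=2,i=18
  [1] ....# => .  t=1,i=15
  [0] ..... => #  t=1,i=14
  bits 01111110001101011100111010110001 = 2117455537

2117455537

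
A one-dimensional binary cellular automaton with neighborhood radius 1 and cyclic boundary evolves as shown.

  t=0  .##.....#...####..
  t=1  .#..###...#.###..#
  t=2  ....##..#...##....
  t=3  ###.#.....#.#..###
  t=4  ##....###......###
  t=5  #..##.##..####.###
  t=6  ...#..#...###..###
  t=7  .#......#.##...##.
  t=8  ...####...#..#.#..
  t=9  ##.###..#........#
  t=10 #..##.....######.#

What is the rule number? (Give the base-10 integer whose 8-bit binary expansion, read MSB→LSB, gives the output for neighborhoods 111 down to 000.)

137

  [7] ### => #  t=0,i=13
  [6] ##. => .  t=0,i=2
  [5] #.# => .  t=1,i=0
  [4] #.. => .  t=0,i=3
  [3] .## => #  t=0,i=1
  [2] .#. => .  t=0,i=8
  [1] ..# => .  t=0,i=0
  [0] ... => #  t=0,i=4
  bits 10001001 = 137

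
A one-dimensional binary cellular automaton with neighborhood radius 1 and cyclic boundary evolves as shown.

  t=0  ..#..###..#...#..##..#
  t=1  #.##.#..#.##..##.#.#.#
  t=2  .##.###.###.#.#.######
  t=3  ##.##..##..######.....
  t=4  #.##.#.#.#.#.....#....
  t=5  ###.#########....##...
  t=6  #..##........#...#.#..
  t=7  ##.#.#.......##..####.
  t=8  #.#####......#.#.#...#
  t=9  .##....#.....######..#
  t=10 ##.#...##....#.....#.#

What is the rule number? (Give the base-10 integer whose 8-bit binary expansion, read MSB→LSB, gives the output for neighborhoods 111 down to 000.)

  [7] ### => .  t=0,i=6
  [6] ##. => .  t=0,i=7
  [5] #.# => #  t=1,i=1
  [4] #.. => #  t=0,i=0
  [3] .## => #  t=0,i=5
  [2] .#. => #  t=0,i=2
  [1] ..# => .  t=0,i=1
  [0] ... => .  t=0,i=12
  bits 00111100 = 60

60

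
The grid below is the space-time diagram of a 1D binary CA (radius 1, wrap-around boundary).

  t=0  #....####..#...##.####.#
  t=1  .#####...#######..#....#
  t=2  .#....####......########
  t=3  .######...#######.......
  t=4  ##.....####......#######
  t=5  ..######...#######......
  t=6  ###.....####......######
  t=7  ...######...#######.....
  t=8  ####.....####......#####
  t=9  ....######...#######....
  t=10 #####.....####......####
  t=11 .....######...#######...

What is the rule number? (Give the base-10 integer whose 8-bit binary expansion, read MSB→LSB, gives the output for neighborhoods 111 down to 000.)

  [7] ### => .  t=0,i=6
  [6] ##. => .  t=0,i=0
  [5] #.# => .  t=0,i=17
  [4] #.. => #  t=0,i=1
  [3] .## => #  t=0,i=5
  [2] .#. => #  t=0,i=11
  [1] ..# => #  t=0,i=4
  [0] ... => #  t=0,i=2
  bits 00011111 = 31

31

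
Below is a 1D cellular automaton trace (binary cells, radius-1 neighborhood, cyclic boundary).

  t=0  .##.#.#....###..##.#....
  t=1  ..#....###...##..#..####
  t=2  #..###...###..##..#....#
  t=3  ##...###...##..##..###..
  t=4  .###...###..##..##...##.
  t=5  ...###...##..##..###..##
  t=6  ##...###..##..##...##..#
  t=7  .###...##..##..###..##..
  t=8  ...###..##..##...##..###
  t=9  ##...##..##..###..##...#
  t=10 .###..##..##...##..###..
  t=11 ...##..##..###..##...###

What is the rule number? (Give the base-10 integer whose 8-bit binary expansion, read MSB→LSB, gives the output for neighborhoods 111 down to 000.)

81

  nb ###: next=.  (t=0,i=12, bit7=0)
  nb ##.: next=#  (t=0,i=2, bit6=1)
  nb #.#: next=.  (t=0,i=3, bit5=0)
  nb #..: next=#  (t=0,i=7, bit4=1)
  nb .##: next=.  (t=0,i=1, bit3=0)
  nb .#.: next=.  (t=0,i=4, bit2=0)
  nb ..#: next=.  (t=0,i=0, bit1=0)
  nb ...: next=#  (t=0,i=8, bit0=1)
  bits 01010001 = 81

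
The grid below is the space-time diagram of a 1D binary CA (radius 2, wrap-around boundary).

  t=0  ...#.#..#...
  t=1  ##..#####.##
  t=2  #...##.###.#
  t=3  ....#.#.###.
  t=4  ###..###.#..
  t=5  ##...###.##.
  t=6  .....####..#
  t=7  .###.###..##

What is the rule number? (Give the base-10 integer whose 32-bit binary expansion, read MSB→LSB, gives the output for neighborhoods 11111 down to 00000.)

  nb #####: next=.  (t=1,i=6, bit31=0)
  nb ####.: next=#  (t=1,i=0, bit30=1)
  nb ###.#: next=#  (t=1,i=8, bit29=1)
  nb ###..: next=.  (t=1,i=1, bit28=0)
  nb ##.##: next=#  (t=1,i=9, bit27=1)
  nb ##.#.: next=.  (t=4,i=8, bit26=0)
  nb ##..#: next=.  (t=1,i=2, bit25=0)
  nb ##...: next=.  (t=2,i=1, bit24=0)
  nb #.###: next=.  (t=1,i=10, bit23=0)
  nb #.##.: next=.  (t=2,i=11, bit22=0)
  nb #.#.#: next=#  (t=3,i=6, bit21=1)
  nb #.#..: next=#  (t=0,i=5, bit20=1)
  nb #..##: next=.  (t=1,i=3, bit19=0)
  nb #..#.: next=#  (t=0,i=7, bit18=1)
  nb #...#: next=.  (t=2,i=2, bit17=0)
  nb #....: next=#  (t=0,i=10, bit16=1)
  nb .####: next=#  (t=1,i=5, bit15=1)
  nb .###.: next=#  (t=2,i=8, bit14=1)
  nb .##.#: next=.  (t=2,i=5, bit13=0)
  nb .##..: next=.  (t=2,i=0, bit12=0)
  nb .#.##: next=#  (t=3,i=7, bit11=1)
  nb .#.#.: next=#  (t=0,i=4, bit10=1)
  nb .#..#: next=#  (t=0,i=6, bit9=1)
  nb .#...: next=.  (t=0,i=9, bit8=0)
  nb ..###: next=#  (t=1,i=4, bit7=1)
  nb ..##.: next=#  (t=2,i=4, bit6=1)
  nb ..#.#: next=.  (t=0,i=3, bit5=0)
  nb ..#..: next=#  (t=0,i=8, bit4=1)
  nb ...##: next=.  (t=2,i=3, bit3=0)
  nb ...#.: next=.  (t=0,i=2, bit2=0)
  nb ....#: next=#  (t=0,i=1, bit1=1)
  nb .....: next=#  (t=0,i=0, bit0=1)
  bits 01101000001101011100111011010011 = 1748356819

1748356819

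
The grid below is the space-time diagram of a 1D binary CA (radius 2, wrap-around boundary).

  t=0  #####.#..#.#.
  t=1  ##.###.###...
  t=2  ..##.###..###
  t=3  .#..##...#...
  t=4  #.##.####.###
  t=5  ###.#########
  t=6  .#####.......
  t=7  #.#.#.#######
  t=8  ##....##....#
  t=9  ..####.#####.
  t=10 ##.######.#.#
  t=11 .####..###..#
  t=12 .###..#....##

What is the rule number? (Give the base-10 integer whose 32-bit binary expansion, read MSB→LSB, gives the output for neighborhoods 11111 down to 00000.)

1842320175

  #####|.  b31=0 t=0,i=2
  ####.|#  b30=1 t=0,i=3
  ###.#|#  b29=1 t=0,i=4
  ###..|.  b28=0 t=1,i=9
  ##.##|#  b27=1 t=1,i=2
  ##.#.|#  b26=1 t=0,i=5
  ##..#|.  b25=0 t=2,i=0
  ##...|#  b24=1 t=1,i=10
  #.###|#  b23=1 t=0,i=0
  #.##.|#  b22=1 t=4,i=2
  #.#.#|.  b21=0 t=0,i=11
  #.#..|.  b20=0 t=0,i=6
  #..##|#  b19=1 t=2,i=1
  #..#.|#  b18=1 t=0,i=8
  #...#|#  b17=1 t=1,i=11
  #....|#  b16=1 t=3,i=11
  .####|#  b15=1 t=0,i=1
  .###.|.  b14=0 t=1,i=4
  .##.#|.  b13=0 t=1,i=1
  .##..|#  b12=1 t=3,i=5
  .#.##|.  b11=0 t=0,i=12
  .#.#.|.  b10=0 t=0,i=10
  .#..#|#  b9=1 t=0,i=7
  .#...|#  b8=1 t=3,i=10
  ..###|.  b7=0 t=2,i=10
  ..##.|.  b6=0 t=1,i=0
  ..#.#|#  b5=1 t=0,i=9
  ..#..|.  b4=0 t=3,i=1
  ...##|#  b3=1 t=1,i=12
  ...#.|#  b2=1 t=3,i=0
  ....#|#  b1=1 t=3,i=12
  .....|#  b0=1 t=6,i=8
  bits 01101101110011111001001100101111 = 1842320175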